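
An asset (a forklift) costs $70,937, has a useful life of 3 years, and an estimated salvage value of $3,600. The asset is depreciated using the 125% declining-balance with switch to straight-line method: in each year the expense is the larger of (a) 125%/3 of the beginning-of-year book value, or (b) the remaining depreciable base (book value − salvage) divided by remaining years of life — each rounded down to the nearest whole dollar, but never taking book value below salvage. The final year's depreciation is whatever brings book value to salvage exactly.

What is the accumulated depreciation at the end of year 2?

$48,447

Depreciable base = $70,937 − $3,600 = $67,337.
Year 1: DB = ⌊$70,937 × 125%/3⌋ = $29,557; SL = ⌊$67,337/3⌋ = $22,445 → take DB $29,557. Book value $41,380.
Year 2: DB = ⌊$41,380 × 125%/3⌋ = $17,241; SL = ⌊$37,780/2⌋ = $18,890 → take SL $18,890. Book value $22,490.
Accumulated through year 2 = $70,937 − $22,490 = $48,447.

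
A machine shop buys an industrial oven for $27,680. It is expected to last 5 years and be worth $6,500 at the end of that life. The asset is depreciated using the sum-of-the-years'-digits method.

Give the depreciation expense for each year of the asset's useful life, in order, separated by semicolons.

$7,060; $5,648; $4,236; $2,824; $1,412

Depreciable base = $27,680 − $6,500 = $21,180.
Sum of the years' digits = 5+4+3+2+1 = 15.
Year 1: $21,180 × 5/15 = $7,060. Book value $20,620.
Year 2: $21,180 × 4/15 = $5,648. Book value $14,972.
Year 3: $21,180 × 3/15 = $4,236. Book value $10,736.
Year 4: $21,180 × 2/15 = $2,824. Book value $7,912.
Year 5: $21,180 × 1/15 = $1,412. Book value $6,500.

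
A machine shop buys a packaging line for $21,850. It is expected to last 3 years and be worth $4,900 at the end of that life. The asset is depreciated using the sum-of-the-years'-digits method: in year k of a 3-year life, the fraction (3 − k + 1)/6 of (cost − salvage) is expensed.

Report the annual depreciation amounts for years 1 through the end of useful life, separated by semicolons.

$8,475; $5,650; $2,825

Depreciable base = $21,850 − $4,900 = $16,950.
Sum of the years' digits = 3+2+1 = 6.
Year 1: $16,950 × 3/6 = $8,475. Book value $13,375.
Year 2: $16,950 × 2/6 = $5,650. Book value $7,725.
Year 3: $16,950 × 1/6 = $2,825. Book value $4,900.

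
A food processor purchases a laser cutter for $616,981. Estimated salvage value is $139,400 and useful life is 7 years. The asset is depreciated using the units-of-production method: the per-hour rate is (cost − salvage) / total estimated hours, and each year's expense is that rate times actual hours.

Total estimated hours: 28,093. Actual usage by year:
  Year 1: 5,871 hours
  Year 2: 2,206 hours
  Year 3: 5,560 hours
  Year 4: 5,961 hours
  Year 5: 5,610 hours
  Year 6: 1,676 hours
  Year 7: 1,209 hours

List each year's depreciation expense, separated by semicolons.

$99,807; $37,502; $94,520; $101,337; $95,370; $28,492; $20,553

Depreciable base = $616,981 − $139,400 = $477,581.
Rate = $477,581 / 28,093 hours = $17 per hour.
Year 1: 5,871 × $17 = $99,807. Book value $517,174.
Year 2: 2,206 × $17 = $37,502. Book value $479,672.
Year 3: 5,560 × $17 = $94,520. Book value $385,152.
Year 4: 5,961 × $17 = $101,337. Book value $283,815.
Year 5: 5,610 × $17 = $95,370. Book value $188,445.
Year 6: 1,676 × $17 = $28,492. Book value $159,953.
Year 7: 1,209 × $17 = $20,553. Book value $139,400.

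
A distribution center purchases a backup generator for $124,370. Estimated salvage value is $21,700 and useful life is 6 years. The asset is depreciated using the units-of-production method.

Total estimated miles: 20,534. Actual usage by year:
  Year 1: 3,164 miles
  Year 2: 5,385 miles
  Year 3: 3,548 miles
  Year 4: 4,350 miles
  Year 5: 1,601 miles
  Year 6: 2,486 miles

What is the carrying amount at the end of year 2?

Depreciable base = $124,370 − $21,700 = $102,670.
Rate = $102,670 / 20,534 miles = $5 per mile.
Year 1: 3,164 × $5 = $15,820. Book value $108,550.
Year 2: 5,385 × $5 = $26,925. Book value $81,625.

$81,625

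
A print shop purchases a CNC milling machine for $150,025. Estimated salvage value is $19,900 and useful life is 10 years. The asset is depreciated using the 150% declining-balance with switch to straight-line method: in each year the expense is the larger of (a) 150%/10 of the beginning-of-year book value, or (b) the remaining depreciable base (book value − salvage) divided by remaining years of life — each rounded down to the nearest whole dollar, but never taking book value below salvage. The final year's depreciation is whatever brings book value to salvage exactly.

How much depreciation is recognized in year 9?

Depreciable base = $150,025 − $19,900 = $130,125.
Year 1: DB = ⌊$150,025 × 150%/10⌋ = $22,503; SL = ⌊$130,125/10⌋ = $13,012 → take DB $22,503. Book value $127,522.
Year 2: DB = ⌊$127,522 × 150%/10⌋ = $19,128; SL = ⌊$107,622/9⌋ = $11,958 → take DB $19,128. Book value $108,394.
Year 3: DB = ⌊$108,394 × 150%/10⌋ = $16,259; SL = ⌊$88,494/8⌋ = $11,061 → take DB $16,259. Book value $92,135.
Year 4: DB = ⌊$92,135 × 150%/10⌋ = $13,820; SL = ⌊$72,235/7⌋ = $10,319 → take DB $13,820. Book value $78,315.
Year 5: DB = ⌊$78,315 × 150%/10⌋ = $11,747; SL = ⌊$58,415/6⌋ = $9,735 → take DB $11,747. Book value $66,568.
Year 6: DB = ⌊$66,568 × 150%/10⌋ = $9,985; SL = ⌊$46,668/5⌋ = $9,333 → take DB $9,985. Book value $56,583.
Year 7: DB = ⌊$56,583 × 150%/10⌋ = $8,487; SL = ⌊$36,683/4⌋ = $9,170 → take SL $9,170. Book value $47,413.
Year 8: DB = ⌊$47,413 × 150%/10⌋ = $7,111; SL = ⌊$27,513/3⌋ = $9,171 → take SL $9,171. Book value $38,242.
Year 9: DB = ⌊$38,242 × 150%/10⌋ = $5,736; SL = ⌊$18,342/2⌋ = $9,171 → take SL $9,171. Book value $29,071.

$9,171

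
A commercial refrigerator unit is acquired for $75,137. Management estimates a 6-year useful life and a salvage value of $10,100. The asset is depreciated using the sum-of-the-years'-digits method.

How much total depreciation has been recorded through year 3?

$46,455

Depreciable base = $75,137 − $10,100 = $65,037.
Sum of the years' digits = 6+5+4+3+2+1 = 21.
Year 1: $65,037 × 6/21 = $18,582. Book value $56,555.
Year 2: $65,037 × 5/21 = $15,485. Book value $41,070.
Year 3: $65,037 × 4/21 = $12,388. Book value $28,682.
Accumulated through year 3 = $75,137 − $28,682 = $46,455.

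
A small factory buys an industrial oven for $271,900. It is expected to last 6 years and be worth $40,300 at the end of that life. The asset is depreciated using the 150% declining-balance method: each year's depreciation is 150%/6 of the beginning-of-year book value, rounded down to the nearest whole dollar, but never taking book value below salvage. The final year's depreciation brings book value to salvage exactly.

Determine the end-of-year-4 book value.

Depreciable base = $271,900 − $40,300 = $231,600.
Year 1: ⌊$271,900 × 150%/6⌋ = $67,975. Book value $203,925.
Year 2: ⌊$203,925 × 150%/6⌋ = $50,981. Book value $152,944.
Year 3: ⌊$152,944 × 150%/6⌋ = $38,236. Book value $114,708.
Year 4: ⌊$114,708 × 150%/6⌋ = $28,677. Book value $86,031.

$86,031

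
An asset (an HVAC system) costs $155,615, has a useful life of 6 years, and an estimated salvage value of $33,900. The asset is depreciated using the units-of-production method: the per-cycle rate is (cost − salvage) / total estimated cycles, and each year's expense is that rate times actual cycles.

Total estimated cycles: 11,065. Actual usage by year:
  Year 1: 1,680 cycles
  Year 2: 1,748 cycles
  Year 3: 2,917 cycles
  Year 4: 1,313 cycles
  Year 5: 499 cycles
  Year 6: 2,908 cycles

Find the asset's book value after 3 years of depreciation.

Depreciable base = $155,615 − $33,900 = $121,715.
Rate = $121,715 / 11,065 cycles = $11 per cycle.
Year 1: 1,680 × $11 = $18,480. Book value $137,135.
Year 2: 1,748 × $11 = $19,228. Book value $117,907.
Year 3: 2,917 × $11 = $32,087. Book value $85,820.

$85,820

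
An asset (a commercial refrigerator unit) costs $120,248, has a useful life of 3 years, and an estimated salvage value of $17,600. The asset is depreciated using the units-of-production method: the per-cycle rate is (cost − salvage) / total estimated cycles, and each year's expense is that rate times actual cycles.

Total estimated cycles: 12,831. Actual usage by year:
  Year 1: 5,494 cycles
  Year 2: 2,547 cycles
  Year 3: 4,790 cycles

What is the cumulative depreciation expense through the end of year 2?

Depreciable base = $120,248 − $17,600 = $102,648.
Rate = $102,648 / 12,831 cycles = $8 per cycle.
Year 1: 5,494 × $8 = $43,952. Book value $76,296.
Year 2: 2,547 × $8 = $20,376. Book value $55,920.
Accumulated through year 2 = $120,248 − $55,920 = $64,328.

$64,328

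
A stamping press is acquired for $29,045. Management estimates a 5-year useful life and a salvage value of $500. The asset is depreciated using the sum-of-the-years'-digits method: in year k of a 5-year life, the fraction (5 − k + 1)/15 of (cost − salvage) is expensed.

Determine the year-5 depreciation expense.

$1,903

Depreciable base = $29,045 − $500 = $28,545.
Sum of the years' digits = 5+4+3+2+1 = 15.
Year 1: $28,545 × 5/15 = $9,515. Book value $19,530.
Year 2: $28,545 × 4/15 = $7,612. Book value $11,918.
Year 3: $28,545 × 3/15 = $5,709. Book value $6,209.
Year 4: $28,545 × 2/15 = $3,806. Book value $2,403.
Year 5: $28,545 × 1/15 = $1,903. Book value $500.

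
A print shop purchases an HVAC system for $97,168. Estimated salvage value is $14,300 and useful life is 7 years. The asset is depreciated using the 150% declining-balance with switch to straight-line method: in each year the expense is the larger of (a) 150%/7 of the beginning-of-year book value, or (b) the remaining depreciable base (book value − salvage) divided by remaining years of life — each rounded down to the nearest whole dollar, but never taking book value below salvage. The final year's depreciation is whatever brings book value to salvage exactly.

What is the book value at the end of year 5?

Depreciable base = $97,168 − $14,300 = $82,868.
Year 1: DB = ⌊$97,168 × 150%/7⌋ = $20,821; SL = ⌊$82,868/7⌋ = $11,838 → take DB $20,821. Book value $76,347.
Year 2: DB = ⌊$76,347 × 150%/7⌋ = $16,360; SL = ⌊$62,047/6⌋ = $10,341 → take DB $16,360. Book value $59,987.
Year 3: DB = ⌊$59,987 × 150%/7⌋ = $12,854; SL = ⌊$45,687/5⌋ = $9,137 → take DB $12,854. Book value $47,133.
Year 4: DB = ⌊$47,133 × 150%/7⌋ = $10,099; SL = ⌊$32,833/4⌋ = $8,208 → take DB $10,099. Book value $37,034.
Year 5: DB = ⌊$37,034 × 150%/7⌋ = $7,935; SL = ⌊$22,734/3⌋ = $7,578 → take DB $7,935. Book value $29,099.

$29,099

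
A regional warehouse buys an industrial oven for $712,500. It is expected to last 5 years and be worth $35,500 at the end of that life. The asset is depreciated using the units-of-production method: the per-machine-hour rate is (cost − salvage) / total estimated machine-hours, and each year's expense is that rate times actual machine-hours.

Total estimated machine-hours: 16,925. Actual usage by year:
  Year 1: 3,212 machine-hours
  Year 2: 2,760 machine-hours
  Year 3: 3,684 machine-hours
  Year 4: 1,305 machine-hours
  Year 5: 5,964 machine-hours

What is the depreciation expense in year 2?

$110,400

Depreciable base = $712,500 − $35,500 = $677,000.
Rate = $677,000 / 16,925 machine-hours = $40 per machine-hour.
Year 1: 3,212 × $40 = $128,480. Book value $584,020.
Year 2: 2,760 × $40 = $110,400. Book value $473,620.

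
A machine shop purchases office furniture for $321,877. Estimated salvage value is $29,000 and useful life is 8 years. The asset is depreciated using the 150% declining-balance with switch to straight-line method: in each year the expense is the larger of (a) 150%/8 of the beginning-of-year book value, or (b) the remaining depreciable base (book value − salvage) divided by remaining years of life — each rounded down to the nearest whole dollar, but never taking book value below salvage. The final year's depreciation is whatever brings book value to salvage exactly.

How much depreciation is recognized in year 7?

$27,820

Depreciable base = $321,877 − $29,000 = $292,877.
Year 1: DB = ⌊$321,877 × 150%/8⌋ = $60,351; SL = ⌊$292,877/8⌋ = $36,609 → take DB $60,351. Book value $261,526.
Year 2: DB = ⌊$261,526 × 150%/8⌋ = $49,036; SL = ⌊$232,526/7⌋ = $33,218 → take DB $49,036. Book value $212,490.
Year 3: DB = ⌊$212,490 × 150%/8⌋ = $39,841; SL = ⌊$183,490/6⌋ = $30,581 → take DB $39,841. Book value $172,649.
Year 4: DB = ⌊$172,649 × 150%/8⌋ = $32,371; SL = ⌊$143,649/5⌋ = $28,729 → take DB $32,371. Book value $140,278.
Year 5: DB = ⌊$140,278 × 150%/8⌋ = $26,302; SL = ⌊$111,278/4⌋ = $27,819 → take SL $27,819. Book value $112,459.
Year 6: DB = ⌊$112,459 × 150%/8⌋ = $21,086; SL = ⌊$83,459/3⌋ = $27,819 → take SL $27,819. Book value $84,640.
Year 7: DB = ⌊$84,640 × 150%/8⌋ = $15,870; SL = ⌊$55,640/2⌋ = $27,820 → take SL $27,820. Book value $56,820.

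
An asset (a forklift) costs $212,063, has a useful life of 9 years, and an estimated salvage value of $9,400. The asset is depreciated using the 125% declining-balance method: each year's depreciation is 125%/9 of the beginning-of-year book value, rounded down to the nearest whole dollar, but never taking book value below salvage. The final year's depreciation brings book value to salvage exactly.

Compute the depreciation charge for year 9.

Depreciable base = $212,063 − $9,400 = $202,663.
Year 1: ⌊$212,063 × 125%/9⌋ = $29,453. Book value $182,610.
Year 2: ⌊$182,610 × 125%/9⌋ = $25,362. Book value $157,248.
Year 3: ⌊$157,248 × 125%/9⌋ = $21,840. Book value $135,408.
Year 4: ⌊$135,408 × 125%/9⌋ = $18,806. Book value $116,602.
Year 5: ⌊$116,602 × 125%/9⌋ = $16,194. Book value $100,408.
Year 6: ⌊$100,408 × 125%/9⌋ = $13,945. Book value $86,463.
Year 7: ⌊$86,463 × 125%/9⌋ = $12,008. Book value $74,455.
Year 8: ⌊$74,455 × 125%/9⌋ = $10,340. Book value $64,115.
Year 9 (final): $64,115 − $9,400 = $54,715. Book value $9,400.

$54,715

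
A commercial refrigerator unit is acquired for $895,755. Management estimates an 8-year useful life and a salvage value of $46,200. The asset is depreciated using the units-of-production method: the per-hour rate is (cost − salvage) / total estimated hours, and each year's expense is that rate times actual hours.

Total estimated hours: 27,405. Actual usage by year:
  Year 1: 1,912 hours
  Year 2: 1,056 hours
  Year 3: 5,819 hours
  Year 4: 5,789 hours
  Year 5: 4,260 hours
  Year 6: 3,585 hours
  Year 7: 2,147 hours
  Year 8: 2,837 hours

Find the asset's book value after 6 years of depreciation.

$200,704

Depreciable base = $895,755 − $46,200 = $849,555.
Rate = $849,555 / 27,405 hours = $31 per hour.
Year 1: 1,912 × $31 = $59,272. Book value $836,483.
Year 2: 1,056 × $31 = $32,736. Book value $803,747.
Year 3: 5,819 × $31 = $180,389. Book value $623,358.
Year 4: 5,789 × $31 = $179,459. Book value $443,899.
Year 5: 4,260 × $31 = $132,060. Book value $311,839.
Year 6: 3,585 × $31 = $111,135. Book value $200,704.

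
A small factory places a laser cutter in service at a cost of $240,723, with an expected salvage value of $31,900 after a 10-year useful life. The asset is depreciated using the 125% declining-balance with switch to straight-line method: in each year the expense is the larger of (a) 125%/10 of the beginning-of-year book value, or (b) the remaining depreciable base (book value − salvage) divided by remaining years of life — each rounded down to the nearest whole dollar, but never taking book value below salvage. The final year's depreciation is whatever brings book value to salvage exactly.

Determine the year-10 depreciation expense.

Depreciable base = $240,723 − $31,900 = $208,823.
Year 1: DB = ⌊$240,723 × 125%/10⌋ = $30,090; SL = ⌊$208,823/10⌋ = $20,882 → take DB $30,090. Book value $210,633.
Year 2: DB = ⌊$210,633 × 125%/10⌋ = $26,329; SL = ⌊$178,733/9⌋ = $19,859 → take DB $26,329. Book value $184,304.
Year 3: DB = ⌊$184,304 × 125%/10⌋ = $23,038; SL = ⌊$152,404/8⌋ = $19,050 → take DB $23,038. Book value $161,266.
Year 4: DB = ⌊$161,266 × 125%/10⌋ = $20,158; SL = ⌊$129,366/7⌋ = $18,480 → take DB $20,158. Book value $141,108.
Year 5: DB = ⌊$141,108 × 125%/10⌋ = $17,638; SL = ⌊$109,208/6⌋ = $18,201 → take SL $18,201. Book value $122,907.
Year 6: DB = ⌊$122,907 × 125%/10⌋ = $15,363; SL = ⌊$91,007/5⌋ = $18,201 → take SL $18,201. Book value $104,706.
Year 7: DB = ⌊$104,706 × 125%/10⌋ = $13,088; SL = ⌊$72,806/4⌋ = $18,201 → take SL $18,201. Book value $86,505.
Year 8: DB = ⌊$86,505 × 125%/10⌋ = $10,813; SL = ⌊$54,605/3⌋ = $18,201 → take SL $18,201. Book value $68,304.
Year 9: DB = ⌊$68,304 × 125%/10⌋ = $8,538; SL = ⌊$36,404/2⌋ = $18,202 → take SL $18,202. Book value $50,102.
Year 10 (final): $50,102 − $31,900 = $18,202. Book value $31,900.

$18,202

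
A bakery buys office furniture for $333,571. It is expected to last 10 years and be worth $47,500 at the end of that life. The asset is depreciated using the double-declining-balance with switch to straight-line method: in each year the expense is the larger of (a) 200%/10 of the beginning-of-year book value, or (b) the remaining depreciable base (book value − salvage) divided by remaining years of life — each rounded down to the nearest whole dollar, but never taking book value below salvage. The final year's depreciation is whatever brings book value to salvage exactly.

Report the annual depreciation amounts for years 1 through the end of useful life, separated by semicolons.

Depreciable base = $333,571 − $47,500 = $286,071.
Year 1: DB = ⌊$333,571 × 200%/10⌋ = $66,714; SL = ⌊$286,071/10⌋ = $28,607 → take DB $66,714. Book value $266,857.
Year 2: DB = ⌊$266,857 × 200%/10⌋ = $53,371; SL = ⌊$219,357/9⌋ = $24,373 → take DB $53,371. Book value $213,486.
Year 3: DB = ⌊$213,486 × 200%/10⌋ = $42,697; SL = ⌊$165,986/8⌋ = $20,748 → take DB $42,697. Book value $170,789.
Year 4: DB = ⌊$170,789 × 200%/10⌋ = $34,157; SL = ⌊$123,289/7⌋ = $17,612 → take DB $34,157. Book value $136,632.
Year 5: DB = ⌊$136,632 × 200%/10⌋ = $27,326; SL = ⌊$89,132/6⌋ = $14,855 → take DB $27,326. Book value $109,306.
Year 6: DB = ⌊$109,306 × 200%/10⌋ = $21,861; SL = ⌊$61,806/5⌋ = $12,361 → take DB $21,861. Book value $87,445.
Year 7: DB = ⌊$87,445 × 200%/10⌋ = $17,489; SL = ⌊$39,945/4⌋ = $9,986 → take DB $17,489. Book value $69,956.
Year 8: DB = ⌊$69,956 × 200%/10⌋ = $13,991; SL = ⌊$22,456/3⌋ = $7,485 → take DB $13,991. Book value $55,965.
Year 9: DB = ⌊$55,965 × 200%/10⌋ = $11,193; SL = ⌊$8,465/2⌋ = $4,232 → take DB $11,193, capped at $8,465. Book value $47,500.
Year 10 (final): $47,500 − $47,500 = $0. Book value $47,500.

$66,714; $53,371; $42,697; $34,157; $27,326; $21,861; $17,489; $13,991; $8,465; $0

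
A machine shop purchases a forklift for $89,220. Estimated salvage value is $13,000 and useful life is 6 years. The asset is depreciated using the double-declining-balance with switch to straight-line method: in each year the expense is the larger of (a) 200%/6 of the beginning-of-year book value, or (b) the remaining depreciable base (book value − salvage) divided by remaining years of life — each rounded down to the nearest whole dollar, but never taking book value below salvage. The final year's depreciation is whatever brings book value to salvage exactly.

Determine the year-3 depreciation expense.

$13,218

Depreciable base = $89,220 − $13,000 = $76,220.
Year 1: DB = ⌊$89,220 × 200%/6⌋ = $29,740; SL = ⌊$76,220/6⌋ = $12,703 → take DB $29,740. Book value $59,480.
Year 2: DB = ⌊$59,480 × 200%/6⌋ = $19,826; SL = ⌊$46,480/5⌋ = $9,296 → take DB $19,826. Book value $39,654.
Year 3: DB = ⌊$39,654 × 200%/6⌋ = $13,218; SL = ⌊$26,654/4⌋ = $6,663 → take DB $13,218. Book value $26,436.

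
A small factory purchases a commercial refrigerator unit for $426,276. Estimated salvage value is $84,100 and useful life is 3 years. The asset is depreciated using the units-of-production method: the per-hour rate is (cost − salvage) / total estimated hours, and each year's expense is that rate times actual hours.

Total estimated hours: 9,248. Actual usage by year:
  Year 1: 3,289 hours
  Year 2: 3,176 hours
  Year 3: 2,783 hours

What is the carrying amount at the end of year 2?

$187,071

Depreciable base = $426,276 − $84,100 = $342,176.
Rate = $342,176 / 9,248 hours = $37 per hour.
Year 1: 3,289 × $37 = $121,693. Book value $304,583.
Year 2: 3,176 × $37 = $117,512. Book value $187,071.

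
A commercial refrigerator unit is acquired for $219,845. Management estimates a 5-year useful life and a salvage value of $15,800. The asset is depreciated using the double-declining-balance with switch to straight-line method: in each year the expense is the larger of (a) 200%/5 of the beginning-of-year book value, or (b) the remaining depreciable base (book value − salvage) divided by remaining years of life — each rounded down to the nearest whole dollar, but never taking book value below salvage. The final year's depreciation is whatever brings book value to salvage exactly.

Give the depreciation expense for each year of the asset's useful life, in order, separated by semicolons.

Depreciable base = $219,845 − $15,800 = $204,045.
Year 1: DB = ⌊$219,845 × 200%/5⌋ = $87,938; SL = ⌊$204,045/5⌋ = $40,809 → take DB $87,938. Book value $131,907.
Year 2: DB = ⌊$131,907 × 200%/5⌋ = $52,762; SL = ⌊$116,107/4⌋ = $29,026 → take DB $52,762. Book value $79,145.
Year 3: DB = ⌊$79,145 × 200%/5⌋ = $31,658; SL = ⌊$63,345/3⌋ = $21,115 → take DB $31,658. Book value $47,487.
Year 4: DB = ⌊$47,487 × 200%/5⌋ = $18,994; SL = ⌊$31,687/2⌋ = $15,843 → take DB $18,994. Book value $28,493.
Year 5 (final): $28,493 − $15,800 = $12,693. Book value $15,800.

$87,938; $52,762; $31,658; $18,994; $12,693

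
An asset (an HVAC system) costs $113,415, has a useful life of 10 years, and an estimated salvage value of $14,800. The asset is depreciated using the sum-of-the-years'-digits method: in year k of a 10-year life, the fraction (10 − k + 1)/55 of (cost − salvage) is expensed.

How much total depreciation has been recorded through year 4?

$60,962

Depreciable base = $113,415 − $14,800 = $98,615.
Sum of the years' digits = 10+9+8+7+6+5+4+3+2+1 = 55.
Year 1: $98,615 × 10/55 = $17,930. Book value $95,485.
Year 2: $98,615 × 9/55 = $16,137. Book value $79,348.
Year 3: $98,615 × 8/55 = $14,344. Book value $65,004.
Year 4: $98,615 × 7/55 = $12,551. Book value $52,453.
Accumulated through year 4 = $113,415 − $52,453 = $60,962.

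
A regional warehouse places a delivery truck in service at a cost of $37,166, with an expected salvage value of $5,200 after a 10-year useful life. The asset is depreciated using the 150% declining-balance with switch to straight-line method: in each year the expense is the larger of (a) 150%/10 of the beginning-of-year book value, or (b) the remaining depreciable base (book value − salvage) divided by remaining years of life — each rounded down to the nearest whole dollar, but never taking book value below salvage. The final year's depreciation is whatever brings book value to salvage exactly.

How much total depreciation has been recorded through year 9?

Depreciable base = $37,166 − $5,200 = $31,966.
Year 1: DB = ⌊$37,166 × 150%/10⌋ = $5,574; SL = ⌊$31,966/10⌋ = $3,196 → take DB $5,574. Book value $31,592.
Year 2: DB = ⌊$31,592 × 150%/10⌋ = $4,738; SL = ⌊$26,392/9⌋ = $2,932 → take DB $4,738. Book value $26,854.
Year 3: DB = ⌊$26,854 × 150%/10⌋ = $4,028; SL = ⌊$21,654/8⌋ = $2,706 → take DB $4,028. Book value $22,826.
Year 4: DB = ⌊$22,826 × 150%/10⌋ = $3,423; SL = ⌊$17,626/7⌋ = $2,518 → take DB $3,423. Book value $19,403.
Year 5: DB = ⌊$19,403 × 150%/10⌋ = $2,910; SL = ⌊$14,203/6⌋ = $2,367 → take DB $2,910. Book value $16,493.
Year 6: DB = ⌊$16,493 × 150%/10⌋ = $2,473; SL = ⌊$11,293/5⌋ = $2,258 → take DB $2,473. Book value $14,020.
Year 7: DB = ⌊$14,020 × 150%/10⌋ = $2,103; SL = ⌊$8,820/4⌋ = $2,205 → take SL $2,205. Book value $11,815.
Year 8: DB = ⌊$11,815 × 150%/10⌋ = $1,772; SL = ⌊$6,615/3⌋ = $2,205 → take SL $2,205. Book value $9,610.
Year 9: DB = ⌊$9,610 × 150%/10⌋ = $1,441; SL = ⌊$4,410/2⌋ = $2,205 → take SL $2,205. Book value $7,405.
Accumulated through year 9 = $37,166 − $7,405 = $29,761.

$29,761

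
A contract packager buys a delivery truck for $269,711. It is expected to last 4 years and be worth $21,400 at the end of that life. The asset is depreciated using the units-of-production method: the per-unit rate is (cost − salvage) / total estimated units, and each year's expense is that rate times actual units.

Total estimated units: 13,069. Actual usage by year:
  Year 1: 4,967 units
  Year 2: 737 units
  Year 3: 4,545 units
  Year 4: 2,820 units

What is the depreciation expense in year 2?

Depreciable base = $269,711 − $21,400 = $248,311.
Rate = $248,311 / 13,069 units = $19 per unit.
Year 1: 4,967 × $19 = $94,373. Book value $175,338.
Year 2: 737 × $19 = $14,003. Book value $161,335.

$14,003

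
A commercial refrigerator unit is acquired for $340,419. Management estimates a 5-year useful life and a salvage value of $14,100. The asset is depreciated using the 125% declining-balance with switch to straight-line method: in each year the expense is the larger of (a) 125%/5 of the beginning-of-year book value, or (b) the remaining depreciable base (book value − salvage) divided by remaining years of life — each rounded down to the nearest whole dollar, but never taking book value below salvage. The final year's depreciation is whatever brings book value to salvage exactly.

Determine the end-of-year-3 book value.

Depreciable base = $340,419 − $14,100 = $326,319.
Year 1: DB = ⌊$340,419 × 125%/5⌋ = $85,104; SL = ⌊$326,319/5⌋ = $65,263 → take DB $85,104. Book value $255,315.
Year 2: DB = ⌊$255,315 × 125%/5⌋ = $63,828; SL = ⌊$241,215/4⌋ = $60,303 → take DB $63,828. Book value $191,487.
Year 3: DB = ⌊$191,487 × 125%/5⌋ = $47,871; SL = ⌊$177,387/3⌋ = $59,129 → take SL $59,129. Book value $132,358.

$132,358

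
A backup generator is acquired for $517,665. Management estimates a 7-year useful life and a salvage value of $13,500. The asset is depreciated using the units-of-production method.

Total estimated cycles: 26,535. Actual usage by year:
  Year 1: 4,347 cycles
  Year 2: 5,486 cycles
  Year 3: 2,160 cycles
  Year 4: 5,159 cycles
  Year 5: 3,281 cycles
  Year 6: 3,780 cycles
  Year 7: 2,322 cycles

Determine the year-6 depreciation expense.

Depreciable base = $517,665 − $13,500 = $504,165.
Rate = $504,165 / 26,535 cycles = $19 per cycle.
Year 1: 4,347 × $19 = $82,593. Book value $435,072.
Year 2: 5,486 × $19 = $104,234. Book value $330,838.
Year 3: 2,160 × $19 = $41,040. Book value $289,798.
Year 4: 5,159 × $19 = $98,021. Book value $191,777.
Year 5: 3,281 × $19 = $62,339. Book value $129,438.
Year 6: 3,780 × $19 = $71,820. Book value $57,618.

$71,820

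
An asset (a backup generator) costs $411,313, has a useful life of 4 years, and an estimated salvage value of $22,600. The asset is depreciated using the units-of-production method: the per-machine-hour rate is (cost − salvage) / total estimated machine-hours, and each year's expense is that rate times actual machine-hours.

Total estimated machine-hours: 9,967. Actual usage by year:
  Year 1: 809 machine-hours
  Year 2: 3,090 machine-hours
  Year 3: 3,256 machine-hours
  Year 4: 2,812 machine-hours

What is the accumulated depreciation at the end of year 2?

$152,061

Depreciable base = $411,313 − $22,600 = $388,713.
Rate = $388,713 / 9,967 machine-hours = $39 per machine-hour.
Year 1: 809 × $39 = $31,551. Book value $379,762.
Year 2: 3,090 × $39 = $120,510. Book value $259,252.
Accumulated through year 2 = $411,313 − $259,252 = $152,061.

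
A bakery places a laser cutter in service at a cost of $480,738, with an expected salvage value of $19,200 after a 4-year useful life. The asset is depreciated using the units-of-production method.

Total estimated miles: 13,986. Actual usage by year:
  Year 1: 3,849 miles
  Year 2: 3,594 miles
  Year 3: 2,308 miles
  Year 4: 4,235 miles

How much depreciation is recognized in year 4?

Depreciable base = $480,738 − $19,200 = $461,538.
Rate = $461,538 / 13,986 miles = $33 per mile.
Year 1: 3,849 × $33 = $127,017. Book value $353,721.
Year 2: 3,594 × $33 = $118,602. Book value $235,119.
Year 3: 2,308 × $33 = $76,164. Book value $158,955.
Year 4: 4,235 × $33 = $139,755. Book value $19,200.

$139,755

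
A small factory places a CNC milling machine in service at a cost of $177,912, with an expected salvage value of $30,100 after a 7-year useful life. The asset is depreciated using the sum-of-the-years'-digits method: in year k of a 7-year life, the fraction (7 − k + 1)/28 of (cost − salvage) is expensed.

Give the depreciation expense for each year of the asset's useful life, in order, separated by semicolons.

$36,953; $31,674; $26,395; $21,116; $15,837; $10,558; $5,279

Depreciable base = $177,912 − $30,100 = $147,812.
Sum of the years' digits = 7+6+5+4+3+2+1 = 28.
Year 1: $147,812 × 7/28 = $36,953. Book value $140,959.
Year 2: $147,812 × 6/28 = $31,674. Book value $109,285.
Year 3: $147,812 × 5/28 = $26,395. Book value $82,890.
Year 4: $147,812 × 4/28 = $21,116. Book value $61,774.
Year 5: $147,812 × 3/28 = $15,837. Book value $45,937.
Year 6: $147,812 × 2/28 = $10,558. Book value $35,379.
Year 7: $147,812 × 1/28 = $5,279. Book value $30,100.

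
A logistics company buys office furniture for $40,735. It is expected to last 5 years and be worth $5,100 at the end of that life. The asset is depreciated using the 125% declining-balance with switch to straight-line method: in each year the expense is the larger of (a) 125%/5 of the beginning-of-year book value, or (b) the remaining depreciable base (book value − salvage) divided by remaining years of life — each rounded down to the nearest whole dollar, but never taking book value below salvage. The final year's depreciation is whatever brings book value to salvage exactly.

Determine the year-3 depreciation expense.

Depreciable base = $40,735 − $5,100 = $35,635.
Year 1: DB = ⌊$40,735 × 125%/5⌋ = $10,183; SL = ⌊$35,635/5⌋ = $7,127 → take DB $10,183. Book value $30,552.
Year 2: DB = ⌊$30,552 × 125%/5⌋ = $7,638; SL = ⌊$25,452/4⌋ = $6,363 → take DB $7,638. Book value $22,914.
Year 3: DB = ⌊$22,914 × 125%/5⌋ = $5,728; SL = ⌊$17,814/3⌋ = $5,938 → take SL $5,938. Book value $16,976.

$5,938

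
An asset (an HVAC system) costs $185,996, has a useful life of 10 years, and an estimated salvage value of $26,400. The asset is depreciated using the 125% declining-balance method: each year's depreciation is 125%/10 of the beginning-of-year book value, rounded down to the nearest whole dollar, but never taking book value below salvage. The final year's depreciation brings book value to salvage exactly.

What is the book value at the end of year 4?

$109,029

Depreciable base = $185,996 − $26,400 = $159,596.
Year 1: ⌊$185,996 × 125%/10⌋ = $23,249. Book value $162,747.
Year 2: ⌊$162,747 × 125%/10⌋ = $20,343. Book value $142,404.
Year 3: ⌊$142,404 × 125%/10⌋ = $17,800. Book value $124,604.
Year 4: ⌊$124,604 × 125%/10⌋ = $15,575. Book value $109,029.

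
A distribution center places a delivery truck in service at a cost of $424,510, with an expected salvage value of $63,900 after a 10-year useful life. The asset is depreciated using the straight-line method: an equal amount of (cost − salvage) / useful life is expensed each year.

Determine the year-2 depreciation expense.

Depreciable base = $424,510 − $63,900 = $360,610.
Annual expense = $360,610 / 10 = $36,061.

$36,061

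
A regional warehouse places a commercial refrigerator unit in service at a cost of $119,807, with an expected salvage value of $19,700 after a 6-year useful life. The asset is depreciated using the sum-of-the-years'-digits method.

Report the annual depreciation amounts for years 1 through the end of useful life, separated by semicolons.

Depreciable base = $119,807 − $19,700 = $100,107.
Sum of the years' digits = 6+5+4+3+2+1 = 21.
Year 1: $100,107 × 6/21 = $28,602. Book value $91,205.
Year 2: $100,107 × 5/21 = $23,835. Book value $67,370.
Year 3: $100,107 × 4/21 = $19,068. Book value $48,302.
Year 4: $100,107 × 3/21 = $14,301. Book value $34,001.
Year 5: $100,107 × 2/21 = $9,534. Book value $24,467.
Year 6: $100,107 × 1/21 = $4,767. Book value $19,700.

$28,602; $23,835; $19,068; $14,301; $9,534; $4,767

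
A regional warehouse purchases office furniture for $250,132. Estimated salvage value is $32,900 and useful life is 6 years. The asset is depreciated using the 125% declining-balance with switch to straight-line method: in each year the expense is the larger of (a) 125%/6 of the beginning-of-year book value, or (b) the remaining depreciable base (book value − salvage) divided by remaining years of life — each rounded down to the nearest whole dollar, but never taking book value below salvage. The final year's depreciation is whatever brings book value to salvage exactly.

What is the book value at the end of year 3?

Depreciable base = $250,132 − $32,900 = $217,232.
Year 1: DB = ⌊$250,132 × 125%/6⌋ = $52,110; SL = ⌊$217,232/6⌋ = $36,205 → take DB $52,110. Book value $198,022.
Year 2: DB = ⌊$198,022 × 125%/6⌋ = $41,254; SL = ⌊$165,122/5⌋ = $33,024 → take DB $41,254. Book value $156,768.
Year 3: DB = ⌊$156,768 × 125%/6⌋ = $32,660; SL = ⌊$123,868/4⌋ = $30,967 → take DB $32,660. Book value $124,108.

$124,108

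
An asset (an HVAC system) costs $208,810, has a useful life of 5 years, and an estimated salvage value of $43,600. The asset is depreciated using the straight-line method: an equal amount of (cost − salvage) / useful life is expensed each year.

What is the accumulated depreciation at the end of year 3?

Depreciable base = $208,810 − $43,600 = $165,210.
Annual expense = $165,210 / 5 = $33,042.
End of year 1: book value $175,768.
End of year 2: book value $142,726.
End of year 3: book value $109,684.
Accumulated through year 3 = $208,810 − $109,684 = $99,126.

$99,126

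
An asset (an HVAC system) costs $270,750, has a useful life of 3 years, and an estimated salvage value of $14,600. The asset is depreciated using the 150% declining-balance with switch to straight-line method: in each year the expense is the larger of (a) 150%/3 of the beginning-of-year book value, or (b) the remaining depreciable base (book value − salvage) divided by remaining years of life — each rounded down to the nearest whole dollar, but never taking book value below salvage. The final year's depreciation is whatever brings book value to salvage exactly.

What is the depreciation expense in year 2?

Depreciable base = $270,750 − $14,600 = $256,150.
Year 1: DB = ⌊$270,750 × 150%/3⌋ = $135,375; SL = ⌊$256,150/3⌋ = $85,383 → take DB $135,375. Book value $135,375.
Year 2: DB = ⌊$135,375 × 150%/3⌋ = $67,687; SL = ⌊$120,775/2⌋ = $60,387 → take DB $67,687. Book value $67,688.

$67,687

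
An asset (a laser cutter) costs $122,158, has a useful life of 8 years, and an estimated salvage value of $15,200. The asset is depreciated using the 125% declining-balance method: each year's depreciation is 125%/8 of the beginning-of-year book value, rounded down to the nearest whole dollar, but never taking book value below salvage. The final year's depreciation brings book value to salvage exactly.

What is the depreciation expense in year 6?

$8,162

Depreciable base = $122,158 − $15,200 = $106,958.
Year 1: ⌊$122,158 × 125%/8⌋ = $19,087. Book value $103,071.
Year 2: ⌊$103,071 × 125%/8⌋ = $16,104. Book value $86,967.
Year 3: ⌊$86,967 × 125%/8⌋ = $13,588. Book value $73,379.
Year 4: ⌊$73,379 × 125%/8⌋ = $11,465. Book value $61,914.
Year 5: ⌊$61,914 × 125%/8⌋ = $9,674. Book value $52,240.
Year 6: ⌊$52,240 × 125%/8⌋ = $8,162. Book value $44,078.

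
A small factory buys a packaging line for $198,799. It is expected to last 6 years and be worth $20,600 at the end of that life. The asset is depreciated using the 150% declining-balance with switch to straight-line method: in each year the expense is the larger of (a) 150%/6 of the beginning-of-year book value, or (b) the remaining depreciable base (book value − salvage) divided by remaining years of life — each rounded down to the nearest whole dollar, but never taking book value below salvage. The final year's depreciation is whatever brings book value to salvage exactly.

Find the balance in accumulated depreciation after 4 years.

Depreciable base = $198,799 − $20,600 = $178,199.
Year 1: DB = ⌊$198,799 × 150%/6⌋ = $49,699; SL = ⌊$178,199/6⌋ = $29,699 → take DB $49,699. Book value $149,100.
Year 2: DB = ⌊$149,100 × 150%/6⌋ = $37,275; SL = ⌊$128,500/5⌋ = $25,700 → take DB $37,275. Book value $111,825.
Year 3: DB = ⌊$111,825 × 150%/6⌋ = $27,956; SL = ⌊$91,225/4⌋ = $22,806 → take DB $27,956. Book value $83,869.
Year 4: DB = ⌊$83,869 × 150%/6⌋ = $20,967; SL = ⌊$63,269/3⌋ = $21,089 → take SL $21,089. Book value $62,780.
Accumulated through year 4 = $198,799 − $62,780 = $136,019.

$136,019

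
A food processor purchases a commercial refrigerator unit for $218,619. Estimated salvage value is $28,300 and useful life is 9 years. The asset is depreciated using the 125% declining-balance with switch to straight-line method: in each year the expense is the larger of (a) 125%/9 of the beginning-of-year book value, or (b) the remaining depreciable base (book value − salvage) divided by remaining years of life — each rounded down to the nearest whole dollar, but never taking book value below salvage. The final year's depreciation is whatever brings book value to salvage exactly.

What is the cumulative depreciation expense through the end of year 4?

$98,412

Depreciable base = $218,619 − $28,300 = $190,319.
Year 1: DB = ⌊$218,619 × 125%/9⌋ = $30,363; SL = ⌊$190,319/9⌋ = $21,146 → take DB $30,363. Book value $188,256.
Year 2: DB = ⌊$188,256 × 125%/9⌋ = $26,146; SL = ⌊$159,956/8⌋ = $19,994 → take DB $26,146. Book value $162,110.
Year 3: DB = ⌊$162,110 × 125%/9⌋ = $22,515; SL = ⌊$133,810/7⌋ = $19,115 → take DB $22,515. Book value $139,595.
Year 4: DB = ⌊$139,595 × 125%/9⌋ = $19,388; SL = ⌊$111,295/6⌋ = $18,549 → take DB $19,388. Book value $120,207.
Accumulated through year 4 = $218,619 − $120,207 = $98,412.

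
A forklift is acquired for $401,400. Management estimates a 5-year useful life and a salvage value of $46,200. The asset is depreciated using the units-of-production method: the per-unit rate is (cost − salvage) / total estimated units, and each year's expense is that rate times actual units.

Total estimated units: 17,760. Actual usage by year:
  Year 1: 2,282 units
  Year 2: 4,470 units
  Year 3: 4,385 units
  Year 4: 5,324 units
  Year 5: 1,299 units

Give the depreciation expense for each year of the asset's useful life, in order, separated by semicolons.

Depreciable base = $401,400 − $46,200 = $355,200.
Rate = $355,200 / 17,760 units = $20 per unit.
Year 1: 2,282 × $20 = $45,640. Book value $355,760.
Year 2: 4,470 × $20 = $89,400. Book value $266,360.
Year 3: 4,385 × $20 = $87,700. Book value $178,660.
Year 4: 5,324 × $20 = $106,480. Book value $72,180.
Year 5: 1,299 × $20 = $25,980. Book value $46,200.

$45,640; $89,400; $87,700; $106,480; $25,980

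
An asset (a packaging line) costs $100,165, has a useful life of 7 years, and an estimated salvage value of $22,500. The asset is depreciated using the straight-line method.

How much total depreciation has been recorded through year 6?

$66,570

Depreciable base = $100,165 − $22,500 = $77,665.
Annual expense = $77,665 / 7 = $11,095.
End of year 1: book value $89,070.
End of year 2: book value $77,975.
End of year 3: book value $66,880.
End of year 4: book value $55,785.
End of year 5: book value $44,690.
End of year 6: book value $33,595.
Accumulated through year 6 = $100,165 − $33,595 = $66,570.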